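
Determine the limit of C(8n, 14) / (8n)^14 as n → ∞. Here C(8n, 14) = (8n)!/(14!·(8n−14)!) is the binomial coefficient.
lim = 1/14! = 1/87178291200

With N = 8n → ∞: C(N, 14) / N^14 = [N(N−1)…(N−13)] / (14! · N^14) = (1/14!) · 1 · (1 − 1/(8n)) · … · (1 − 13/(8n)). Each factor → 1 as N → ∞, so the limit is 1/14! = 1/87178291200.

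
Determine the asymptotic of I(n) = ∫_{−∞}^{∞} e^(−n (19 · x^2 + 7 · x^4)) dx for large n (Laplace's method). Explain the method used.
I(n) ~ sqrt(π/(19n))

φ(x) = 19 · x^2 + 7 · x^4 has its unique global minimum at x* = 0 (since φ'(x) = 38x + 28x^3 = 0 only at x = 0 for real x with both coefficients positive, and φ → ∞ as |x| → ∞). At x* = 0, φ(0) = 0 and φ''(0) = 38. Laplace's method then gives
  I(n) ~ sqrt(2π / (n · φ''(0))) · e^(−n φ(0)) = sqrt(2π / (38n)) = sqrt(π/(19n)).
The 7 · x^4 term contributes only at subleading order (an O(1/n) relative correction).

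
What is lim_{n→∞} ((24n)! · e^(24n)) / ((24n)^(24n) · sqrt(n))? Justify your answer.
lim = sqrt(2π·24)

Stirling: (24n)! ~ sqrt(2π·24n) · (24n/e)^(24n). Hence
  (24n)! · e^(24n) / (24n)^(24n) ~ sqrt(2π·24n).
Dividing by sqrt(n): sqrt(2π·24n) / sqrt(n) = sqrt(2π·24) · n^((1−1)/2), so the limit is sqrt(2π·24).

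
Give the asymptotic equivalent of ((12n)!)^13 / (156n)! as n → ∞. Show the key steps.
((12n)!)^13/(156n)! ~ ((2π·12n)^(12/2) / sqrt(13)) · 13^(−13·12n)  →  0

Write N = 12n. Stirling: N! ~ sqrt(2π N)(N/e)^N and (13N)! ~ sqrt(2π·13N)·(13N/e)^(13N).
  (N!)^13/(13N)! ~ (2π N)^(13/2) (N/e)^(13N) / [sqrt(2π·13N) (13N/e)^(13N)]
     = (2π N)^(13/2) / sqrt(2π·13N) · (N/(13N))^(13N)
     = (2π N)^((13−1)/2) / sqrt(13) · 13^(−13N).
Since 13^13 > 1, the factor 13^(−13N) decays exponentially, so the ratio → 0. Substituting N = 12n gives the stated form.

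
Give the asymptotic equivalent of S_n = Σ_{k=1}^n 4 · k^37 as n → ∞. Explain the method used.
S_n ~ 2 · n^38 / 19

By integral comparison (Euler-Maclaurin), Σ_{k=1}^n 4 · k^37 = 4 · ∫_0^n x^37 dx + O(n^37) = 4 · n^38/38 = 2 · n^38 / 19 + O(n^37). (Equivalently, Faulhaber's formula gives the same leading term.)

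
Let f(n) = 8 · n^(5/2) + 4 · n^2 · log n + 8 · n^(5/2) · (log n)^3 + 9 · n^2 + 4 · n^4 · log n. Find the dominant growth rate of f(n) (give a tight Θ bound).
f(n) ∈ Θ(n^4 · log n)

Compare the terms by growth order. For large n, n^a · (log n)^b dominates n^a' · (log n)^b' iff a > a', or (a = a' and b > b'). Ranking the 5 terms shows the dominant one is 4 · n^4 · log n. Hence f(n) ∈ Θ(n^4 · log n).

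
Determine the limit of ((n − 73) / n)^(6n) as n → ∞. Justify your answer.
lim = e^(−438)

Rewrite as (1 − 73/n)^(6n). By the standard limit (1 + x/n)^n → e^x, we have (1 − 73/n)^n → e^(−73), and raising to the 6th power gives e^(−438).
More precisely, ln[(1 − 73/n)^(6n)] = 6n · ln(1 − 73/n) = 6n · (-73/n + O(1/n^2)) = -438 + O(1/n) → -438.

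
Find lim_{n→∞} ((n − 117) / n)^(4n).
lim = e^(−468)

Rewrite as (1 − 117/n)^(4n). By the standard limit (1 + x/n)^n → e^x, we have (1 − 117/n)^n → e^(−117), and raising to the 4th power gives e^(−468).
More precisely, ln[(1 − 117/n)^(4n)] = 4n · ln(1 − 117/n) = 4n · (-117/n + O(1/n^2)) = -468 + O(1/n) → -468.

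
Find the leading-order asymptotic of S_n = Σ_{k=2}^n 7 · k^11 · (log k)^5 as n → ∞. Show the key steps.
S_n ~ 7 · n^12 · (log n)^5 / 12

By integral comparison, S_n = ∫_1^n 7 · x^11 · (log x)^5 dx + O(n^11 · (log n)^5). For the integral, the leading term of ∫_1^n x^11 (log x)^5 dx is n^12/12 · (log n)^5 (by repeated integration by parts; each step lowers the log-exponent and produces a relatively O(1/log n) correction). Hence S_n ~ 7 · n^12 · (log n)^5 / 12.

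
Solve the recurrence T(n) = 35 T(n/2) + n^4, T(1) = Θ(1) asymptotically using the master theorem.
T(n) = Θ(n^(log_2 35))

Master theorem: compare f(n) = n^4 to n^(log_2 35) where log_2 35 ≈ 5.129. Since 4 < log_2 35, we have f(n) = O(n^(log_2 35 − ε)) for some ε > 0 — Case 1. Hence T(n) = Θ(n^(log_2 35)).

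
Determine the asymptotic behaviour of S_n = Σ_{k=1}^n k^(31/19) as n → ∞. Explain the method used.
S_n ~ (19/50) · n^(50/19)

Integral comparison: Σ_{k=1}^n k^(31/19) = ∫_0^n x^(31/19) dx + O(n^(31/19)). The integral is n^(1 + 31/19) / (1 + 31/19) = n^((31+19)/19) / ((31+19)/19) = (19/50) · n^(50/19).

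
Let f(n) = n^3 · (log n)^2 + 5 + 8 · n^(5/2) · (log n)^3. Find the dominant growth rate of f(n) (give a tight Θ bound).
f(n) ∈ Θ(n^3 · (log n)^2)

Compare the terms by growth order. For large n, n^a · (log n)^b dominates n^a' · (log n)^b' iff a > a', or (a = a' and b > b'). Ranking the 3 terms shows the dominant one is n^3 · (log n)^2. Hence f(n) ∈ Θ(n^3 · (log n)^2).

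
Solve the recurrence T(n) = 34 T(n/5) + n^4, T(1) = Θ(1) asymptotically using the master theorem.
T(n) = Θ(n^4)

log_5 34 ≈ 2.191. f(n) = n^4 dominates n^(log_5 34) since 4 > 2.191, and the regularity condition a·f(n/b) = 34·(n/5)^4 = (34/625)·n^4 ≤ c·f(n) holds with c = 34/625 ≈ 0.0544 < 1. So this is Case 3: T(n) = Θ(f(n)) = Θ(n^4).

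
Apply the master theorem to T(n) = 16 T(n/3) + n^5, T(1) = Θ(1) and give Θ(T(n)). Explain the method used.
T(n) = Θ(n^5)

log_3 16 ≈ 2.524. f(n) = n^5 dominates n^(log_3 16) since 5 > 2.524, and the regularity condition a·f(n/b) = 16·(n/3)^5 = (16/243)·n^5 ≤ c·f(n) holds with c = 16/243 ≈ 0.0658 < 1. So this is Case 3: T(n) = Θ(f(n)) = Θ(n^5).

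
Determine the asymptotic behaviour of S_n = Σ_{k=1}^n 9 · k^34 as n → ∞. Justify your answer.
S_n ~ 9 · n^35 / 35

By integral comparison (Euler-Maclaurin), Σ_{k=1}^n 9 · k^34 = 9 · ∫_0^n x^34 dx + O(n^34) = 9 · n^35/35 + O(n^34). (Equivalently, Faulhaber's formula gives the same leading term.)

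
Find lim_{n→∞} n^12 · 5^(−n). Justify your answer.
lim = 0

Exponentials with base > 1 dominate every fixed polynomial: for any fixed c, n^c / 5^n → 0 as n → ∞ (e.g. by the ratio test, or by writing 5^n = e^(n ln 5) and noting e^(n ln 5) / n^c → ∞). Hence n^12 · 5^(−n) = n^12 / 5^n → 0.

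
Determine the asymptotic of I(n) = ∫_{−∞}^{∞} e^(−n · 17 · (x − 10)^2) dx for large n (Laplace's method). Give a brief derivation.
I(n) = sqrt(π/(17n))

Here φ(x) = 17 · (x − 10)^2 has its unique minimum at x* = 10 with φ(x*) = 0 and φ''(x*) = 34. Laplace's method gives
  I(n) ~ e^(−n φ(x*)) · sqrt(2π / (n · φ''(x*))) = sqrt(2π / (34n)) = sqrt(π/(17n)).
This is exact: substituting u = (x − 10)·sqrt(17n) gives I(n) = (1/sqrt(17n)) ∫_{−∞}^{∞} e^(−u^2) du = sqrt(π/(17n)).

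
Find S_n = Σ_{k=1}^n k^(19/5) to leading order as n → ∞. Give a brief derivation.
S_n ~ (5/24) · n^(24/5)

Integral comparison: Σ_{k=1}^n k^(19/5) = ∫_0^n x^(19/5) dx + O(n^(19/5)). The integral is n^(1 + 19/5) / (1 + 19/5) = n^((19+5)/5) / ((19+5)/5) = (5/24) · n^(24/5).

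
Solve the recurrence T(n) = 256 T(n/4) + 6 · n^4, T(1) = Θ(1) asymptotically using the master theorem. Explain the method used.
T(n) = Θ(n^4 log n)

log_4 256 = 4, and f(n) = 6 · n^4 = Θ(n^(log_4 256)). This is Case 2 of the master theorem: T(n) = Θ(f(n) · log n) = Θ(n^4 log n).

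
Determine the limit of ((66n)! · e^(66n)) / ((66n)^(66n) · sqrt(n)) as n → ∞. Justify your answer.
lim = sqrt(2π·66)

Stirling: (66n)! ~ sqrt(2π·66n) · (66n/e)^(66n). Hence
  (66n)! · e^(66n) / (66n)^(66n) ~ sqrt(2π·66n).
Dividing by sqrt(n): sqrt(2π·66n) / sqrt(n) = sqrt(2π·66) · n^((1−1)/2), so the limit is sqrt(2π·66).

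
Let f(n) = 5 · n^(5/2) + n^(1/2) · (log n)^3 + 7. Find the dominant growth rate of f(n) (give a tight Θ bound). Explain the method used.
f(n) ∈ Θ(n^(5/2))

Compare the terms by growth order. For large n, n^a · (log n)^b dominates n^a' · (log n)^b' iff a > a', or (a = a' and b > b'). Ranking the 3 terms shows the dominant one is 5 · n^(5/2). Hence f(n) ∈ Θ(n^(5/2)).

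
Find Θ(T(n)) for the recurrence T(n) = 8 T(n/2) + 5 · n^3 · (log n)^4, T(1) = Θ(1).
T(n) = Θ(n^3 · (log n)^5)

Here log_2 8 = 3 and f(n) = 5 · n^3 · (log n)^4 = Θ(n^(log_2 8) · (log n)^4). This is the extended Case 2 of the master theorem (f matches the critical exponent up to log factors), giving T(n) = Θ(n^(log_2 8) · (log n)^(4+1)) = Θ(n^3 · (log n)^5).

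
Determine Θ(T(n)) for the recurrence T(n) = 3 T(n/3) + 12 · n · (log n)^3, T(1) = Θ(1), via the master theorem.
T(n) = Θ(n · (log n)^4)

Here log_3 3 = 1 and f(n) = 12 · n · (log n)^3 = Θ(n^(log_3 3) · (log n)^3). This is the extended Case 2 of the master theorem (f matches the critical exponent up to log factors), giving T(n) = Θ(n^(log_3 3) · (log n)^(3+1)) = Θ(n · (log n)^4).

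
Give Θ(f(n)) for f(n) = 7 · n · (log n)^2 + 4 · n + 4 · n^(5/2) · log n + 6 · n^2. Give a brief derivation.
f(n) ∈ Θ(n^(5/2) · log n)

Compare the terms by growth order. For large n, n^a · (log n)^b dominates n^a' · (log n)^b' iff a > a', or (a = a' and b > b'). Ranking the 4 terms shows the dominant one is 4 · n^(5/2) · log n. Hence f(n) ∈ Θ(n^(5/2) · log n).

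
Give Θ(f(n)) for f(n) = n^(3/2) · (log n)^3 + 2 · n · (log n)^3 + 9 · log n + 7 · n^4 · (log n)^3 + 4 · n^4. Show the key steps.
f(n) ∈ Θ(n^4 · (log n)^3)

Compare the terms by growth order. For large n, n^a · (log n)^b dominates n^a' · (log n)^b' iff a > a', or (a = a' and b > b'). Ranking the 5 terms shows the dominant one is 7 · n^4 · (log n)^3. Hence f(n) ∈ Θ(n^4 · (log n)^3).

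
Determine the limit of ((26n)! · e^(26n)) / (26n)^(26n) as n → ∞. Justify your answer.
lim = ∞

Stirling: (26n)! ~ sqrt(2π·26n) · (26n/e)^(26n). Hence
  (26n)! · e^(26n) / (26n)^(26n) ~ sqrt(2π·26n) = sqrt(2π·26) · sqrt(n) → ∞.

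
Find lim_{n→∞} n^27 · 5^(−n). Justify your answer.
lim = 0

Exponentials with base > 1 dominate every fixed polynomial: for any fixed c, n^c / 5^n → 0 as n → ∞ (e.g. by the ratio test, or by writing 5^n = e^(n ln 5) and noting e^(n ln 5) / n^c → ∞). Hence n^27 · 5^(−n) = n^27 / 5^n → 0.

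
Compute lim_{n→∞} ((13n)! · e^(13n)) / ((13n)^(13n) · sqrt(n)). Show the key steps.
lim = sqrt(2π·13)

Stirling: (13n)! ~ sqrt(2π·13n) · (13n/e)^(13n). Hence
  (13n)! · e^(13n) / (13n)^(13n) ~ sqrt(2π·13n).
Dividing by sqrt(n): sqrt(2π·13n) / sqrt(n) = sqrt(2π·13) · n^((1−1)/2), so the limit is sqrt(2π·13).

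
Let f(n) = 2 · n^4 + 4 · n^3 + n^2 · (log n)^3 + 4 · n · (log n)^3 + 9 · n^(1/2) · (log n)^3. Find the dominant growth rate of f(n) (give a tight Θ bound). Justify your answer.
f(n) ∈ Θ(n^4)

Compare the terms by growth order. For large n, n^a · (log n)^b dominates n^a' · (log n)^b' iff a > a', or (a = a' and b > b'). Ranking the 5 terms shows the dominant one is 2 · n^4. Hence f(n) ∈ Θ(n^4).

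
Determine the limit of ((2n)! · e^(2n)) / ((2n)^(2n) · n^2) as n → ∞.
lim = 0

Stirling: (2n)! ~ sqrt(2π·2n) · (2n/e)^(2n). Hence
  (2n)! · e^(2n) / (2n)^(2n) ~ sqrt(2π·2n).
Dividing by n^2: sqrt(2π·2n) / n^2 = sqrt(2π·2) · n^((1−4)/2), so the expression behaves like sqrt(2π·2) · n^((1−4)/2) → 0.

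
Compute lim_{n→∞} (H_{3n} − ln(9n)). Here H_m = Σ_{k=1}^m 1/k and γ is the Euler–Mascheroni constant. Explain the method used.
lim = −ln 3 + γ

By Euler-Maclaurin, H_m = ln m + γ + O(1/m). So
  H_{3n} − ln(9n) = ln(3n) + γ − ln(9n) + O(1/n)
                       = ln(3/9) + γ + O(1/n).
Hence the limit is ln(3/9) + γ (= −ln 3).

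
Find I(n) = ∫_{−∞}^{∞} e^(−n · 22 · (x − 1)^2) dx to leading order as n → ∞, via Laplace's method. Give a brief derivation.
I(n) = sqrt(π/(22n))

Here φ(x) = 22 · (x − 1)^2 has its unique minimum at x* = 1 with φ(x*) = 0 and φ''(x*) = 44. Laplace's method gives
  I(n) ~ e^(−n φ(x*)) · sqrt(2π / (n · φ''(x*))) = sqrt(2π / (44n)) = sqrt(π/(22n)).
This is exact: substituting u = (x − 1)·sqrt(22n) gives I(n) = (1/sqrt(22n)) ∫_{−∞}^{∞} e^(−u^2) du = sqrt(π/(22n)).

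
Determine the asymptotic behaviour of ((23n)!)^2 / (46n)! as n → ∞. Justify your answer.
((23n)!)^2/(46n)! ~ ((2π·23n)^(1/2) / sqrt(2)) · 2^(−2·23n)  →  0

Write N = 23n. Stirling: N! ~ sqrt(2π N)(N/e)^N and (2N)! ~ sqrt(2π·2N)·(2N/e)^(2N).
  (N!)^2/(2N)! ~ (2π N)^(2/2) (N/e)^(2N) / [sqrt(2π·2N) (2N/e)^(2N)]
     = (2π N)^(2/2) / sqrt(2π·2N) · (N/(2N))^(2N)
     = (2π N)^((2−1)/2) / sqrt(2) · 2^(−2N).
Since 2^2 > 1, the factor 2^(−2N) decays exponentially, so the ratio → 0. Substituting N = 23n gives the stated form.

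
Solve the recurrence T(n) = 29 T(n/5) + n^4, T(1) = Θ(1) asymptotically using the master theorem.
T(n) = Θ(n^4)

log_5 29 ≈ 2.092. f(n) = n^4 dominates n^(log_5 29) since 4 > 2.092, and the regularity condition a·f(n/b) = 29·(n/5)^4 = (29/625)·n^4 ≤ c·f(n) holds with c = 29/625 ≈ 0.0464 < 1. So this is Case 3: T(n) = Θ(f(n)) = Θ(n^4).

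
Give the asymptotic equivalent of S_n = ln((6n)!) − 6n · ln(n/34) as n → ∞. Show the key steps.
S_n ~ 6n · (ln 204 − 1) + O(ln n)

Stirling: ln((6n)!) = 6n ln(6n) − 6n + O(ln n).
  S_n = 6n ln(6n) − 6n − 6n ln(n/34) + O(ln n)
      = 6n ln(6n) − 6n ln n + 6n ln 34 − 6n + O(ln n)
      = 6n ln 6 + 6n ln 34 − 6n + O(ln n)
      = 6n (ln 204 − 1) + O(ln n).
Numerically ln(204) − 1 ≈ 4.3181.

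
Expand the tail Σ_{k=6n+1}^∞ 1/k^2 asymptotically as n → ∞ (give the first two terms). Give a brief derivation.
Σ_{k>6n} 1/k^2 = 1/(1 · (6n)) − 1/(2 · (6n)^2) + O(1/(6n)^3)

Compare to the integral: ∫_{6n}^∞ x^(−2) dx = [−x^(−1)/1]_{6n}^∞ = 1/((2−1)·(6n)). The Euler-Maclaurin correction adds −f(6n)/2 = −1/(2·(6n)^2). Euler-Maclaurin then gives
  Σ_{k>6n} 1/k^2 = ∫_{6n}^∞ dx/x^2 − 1/(2·(6n)^2) + O(1/(6n)^3).
(Equivalently this is ζ(2) − Σ_{k≤6n} 1/k^2.)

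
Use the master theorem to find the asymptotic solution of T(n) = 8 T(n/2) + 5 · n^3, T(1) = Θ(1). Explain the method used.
T(n) = Θ(n^3 log n)

log_2 8 = 3, and f(n) = 5 · n^3 = Θ(n^(log_2 8)). This is Case 2 of the master theorem: T(n) = Θ(f(n) · log n) = Θ(n^3 log n).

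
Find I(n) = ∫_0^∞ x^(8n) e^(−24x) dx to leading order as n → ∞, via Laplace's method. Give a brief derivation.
I(n) ~ (sqrt(2π·8n) / 24) · (8n/(24e))^(8n)

Write the integrand as exp(8n ln x − 24x) and set f(x) = 8n ln x − 24x. Then f'(x) = 8n/x − 24 = 0 at x* = 8n/24, and f''(x*) = −8n/x*^2 = −24^2/(8n). Laplace's method (interior maximum) gives
  I(n) ~ e^(f(x*)) · sqrt(2π / |f''(x*)|)
        = exp(8n ln(8n/24) − 8n) · sqrt(2π · 8n / 24^2)
        = (8n/24)^(8n) e^(−8n) · sqrt(2π·8n) / 24
        = (sqrt(2π·8n) / 24) · (8n/(24e))^(8n).
This matches Γ(8n+1)/24^(8n+1) with Stirling applied to Γ.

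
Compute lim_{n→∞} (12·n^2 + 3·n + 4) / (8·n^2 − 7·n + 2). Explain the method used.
lim = 12/8 = 3/2

For large n the leading n^2 terms dominate both numerator and denominator. Dividing top and bottom by n^2, every other term tends to 0, leaving 12/8 = 3/2.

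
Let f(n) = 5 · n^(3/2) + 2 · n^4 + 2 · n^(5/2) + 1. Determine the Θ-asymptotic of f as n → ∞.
f(n) ∈ Θ(n^4)

Compare the terms by growth order. For large n, n^a · (log n)^b dominates n^a' · (log n)^b' iff a > a', or (a = a' and b > b'). Ranking the 4 terms shows the dominant one is 2 · n^4. Hence f(n) ∈ Θ(n^4).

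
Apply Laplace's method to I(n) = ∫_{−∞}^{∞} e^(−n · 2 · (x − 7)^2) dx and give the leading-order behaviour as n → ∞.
I(n) = sqrt(π/(2n))

Here φ(x) = 2 · (x − 7)^2 has its unique minimum at x* = 7 with φ(x*) = 0 and φ''(x*) = 4. Laplace's method gives
  I(n) ~ e^(−n φ(x*)) · sqrt(2π / (n · φ''(x*))) = sqrt(2π / (4n)) = sqrt(π/(2n)).
This is exact: substituting u = (x − 7)·sqrt(2n) gives I(n) = (1/sqrt(2n)) ∫_{−∞}^{∞} e^(−u^2) du = sqrt(π/(2n)).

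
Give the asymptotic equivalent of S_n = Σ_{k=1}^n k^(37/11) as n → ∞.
S_n ~ (11/48) · n^(48/11)

Integral comparison: Σ_{k=1}^n k^(37/11) = ∫_0^n x^(37/11) dx + O(n^(37/11)). The integral is n^(1 + 37/11) / (1 + 37/11) = n^((37+11)/11) / ((37+11)/11) = (11/48) · n^(48/11).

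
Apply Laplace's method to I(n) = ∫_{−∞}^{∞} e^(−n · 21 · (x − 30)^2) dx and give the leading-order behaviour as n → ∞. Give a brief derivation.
I(n) = sqrt(π/(21n))

Here φ(x) = 21 · (x − 30)^2 has its unique minimum at x* = 30 with φ(x*) = 0 and φ''(x*) = 42. Laplace's method gives
  I(n) ~ e^(−n φ(x*)) · sqrt(2π / (n · φ''(x*))) = sqrt(2π / (42n)) = sqrt(π/(21n)).
This is exact: substituting u = (x − 30)·sqrt(21n) gives I(n) = (1/sqrt(21n)) ∫_{−∞}^{∞} e^(−u^2) du = sqrt(π/(21n)).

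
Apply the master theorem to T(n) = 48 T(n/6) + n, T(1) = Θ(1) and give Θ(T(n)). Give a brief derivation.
T(n) = Θ(n^(log_6 48))

Master theorem: compare f(n) = n to n^(log_6 48) where log_6 48 ≈ 2.161. Since 1 < log_6 48, we have f(n) = O(n^(log_6 48 − ε)) for some ε > 0 — Case 1. Hence T(n) = Θ(n^(log_6 48)).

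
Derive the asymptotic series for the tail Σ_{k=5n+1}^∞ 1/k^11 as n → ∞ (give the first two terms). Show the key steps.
Σ_{k>5n} 1/k^11 = 1/(10 · (5n)^10) − 1/(2 · (5n)^11) + O(1/(5n)^12)

Compare to the integral: ∫_{5n}^∞ x^(−11) dx = [−x^(−10)/10]_{5n}^∞ = 1/((11−1)·(5n)^10). The Euler-Maclaurin correction adds −f(5n)/2 = −1/(2·(5n)^11). Euler-Maclaurin then gives
  Σ_{k>5n} 1/k^11 = ∫_{5n}^∞ dx/x^11 − 1/(2·(5n)^11) + O(1/(5n)^12).
(Equivalently this is ζ(11) − Σ_{k≤5n} 1/k^11.)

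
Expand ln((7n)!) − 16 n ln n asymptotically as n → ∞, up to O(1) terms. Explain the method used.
ln((7n)!) − 16 n ln n = −9 n ln n + 7(ln 7 − 1) n + (1/2) ln(2π·7n) + O(1/n)

Stirling: ln((7n)!) = 7n ln(7n) − 7n + (1/2) ln(2π·7n) + O(1/n).
Expand 7n ln(7n) = 7n (ln n + ln 7) = 7n ln n + 7n ln 7.
Subtract 16n ln n: leading term is (7 − 16) n ln n = −9 n ln n. The next term is 7n ln 7 − 7n = 7(ln 7 − 1) n. Then the (1/2) ln(2π·7n) correction.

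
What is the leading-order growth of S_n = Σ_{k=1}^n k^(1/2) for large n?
S_n ~ (2/3) · n^(3/2)

Integral comparison: Σ_{k=1}^n k^(1/2) = ∫_0^n x^(1/2) dx + O(n^(1/2)). The integral is n^(1 + 1/2) / (1 + 1/2) = n^((1+2)/2) / ((1+2)/2) = (2/3) · n^(3/2).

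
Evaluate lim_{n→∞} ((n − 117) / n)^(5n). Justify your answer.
lim = e^(−585)

Rewrite as (1 − 117/n)^(5n). By the standard limit (1 + x/n)^n → e^x, we have (1 − 117/n)^n → e^(−117), and raising to the 5th power gives e^(−585).
More precisely, ln[(1 − 117/n)^(5n)] = 5n · ln(1 − 117/n) = 5n · (-117/n + O(1/n^2)) = -585 + O(1/n) → -585.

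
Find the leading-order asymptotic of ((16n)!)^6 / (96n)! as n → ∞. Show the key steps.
((16n)!)^6/(96n)! ~ ((2π·16n)^(5/2) / sqrt(6)) · 6^(−6·16n)  →  0

Write N = 16n. Stirling: N! ~ sqrt(2π N)(N/e)^N and (6N)! ~ sqrt(2π·6N)·(6N/e)^(6N).
  (N!)^6/(6N)! ~ (2π N)^(6/2) (N/e)^(6N) / [sqrt(2π·6N) (6N/e)^(6N)]
     = (2π N)^(6/2) / sqrt(2π·6N) · (N/(6N))^(6N)
     = (2π N)^((6−1)/2) / sqrt(6) · 6^(−6N).
Since 6^6 > 1, the factor 6^(−6N) decays exponentially, so the ratio → 0. Substituting N = 16n gives the stated form.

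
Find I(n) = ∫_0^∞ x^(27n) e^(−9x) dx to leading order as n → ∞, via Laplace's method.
I(n) ~ (sqrt(2π·27n) / 9) · (27n/(9e))^(27n)

Write the integrand as exp(27n ln x − 9x) and set f(x) = 27n ln x − 9x. Then f'(x) = 27n/x − 9 = 0 at x* = 27n/9, and f''(x*) = −27n/x*^2 = −9^2/(27n). Laplace's method (interior maximum) gives
  I(n) ~ e^(f(x*)) · sqrt(2π / |f''(x*)|)
        = exp(27n ln(27n/9) − 27n) · sqrt(2π · 27n / 9^2)
        = (27n/9)^(27n) e^(−27n) · sqrt(2π·27n) / 9
        = (sqrt(2π·27n) / 9) · (27n/(9e))^(27n).
This matches Γ(27n+1)/9^(27n+1) with Stirling applied to Γ.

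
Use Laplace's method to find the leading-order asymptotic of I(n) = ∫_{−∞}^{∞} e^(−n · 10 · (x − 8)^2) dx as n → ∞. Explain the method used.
I(n) = sqrt(π/(10n))

Here φ(x) = 10 · (x − 8)^2 has its unique minimum at x* = 8 with φ(x*) = 0 and φ''(x*) = 20. Laplace's method gives
  I(n) ~ e^(−n φ(x*)) · sqrt(2π / (n · φ''(x*))) = sqrt(2π / (20n)) = sqrt(π/(10n)).
This is exact: substituting u = (x − 8)·sqrt(10n) gives I(n) = (1/sqrt(10n)) ∫_{−∞}^{∞} e^(−u^2) du = sqrt(π/(10n)).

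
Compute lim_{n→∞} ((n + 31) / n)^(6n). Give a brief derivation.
lim = e^186

Rewrite as (1 + 31/n)^(6n). By the standard limit (1 + x/n)^n → e^x, we have (1 + 31/n)^n → e^31, and raising to the 6th power gives e^186.
More precisely, ln[(1 + 31/n)^(6n)] = 6n · ln(1 + 31/n) = 6n · (31/n + O(1/n^2)) = 186 + O(1/n) → 186.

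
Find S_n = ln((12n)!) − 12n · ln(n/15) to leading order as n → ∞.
S_n ~ 12n · (ln 180 − 1) + O(ln n)

Stirling: ln((12n)!) = 12n ln(12n) − 12n + O(ln n).
  S_n = 12n ln(12n) − 12n − 12n ln(n/15) + O(ln n)
      = 12n ln(12n) − 12n ln n + 12n ln 15 − 12n + O(ln n)
      = 12n ln 12 + 12n ln 15 − 12n + O(ln n)
      = 12n (ln 180 − 1) + O(ln n).
Numerically ln(180) − 1 ≈ 4.1930.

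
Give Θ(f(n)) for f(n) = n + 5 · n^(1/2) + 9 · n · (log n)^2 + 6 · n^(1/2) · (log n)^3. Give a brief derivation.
f(n) ∈ Θ(n · (log n)^2)

Compare the terms by growth order. For large n, n^a · (log n)^b dominates n^a' · (log n)^b' iff a > a', or (a = a' and b > b'). Ranking the 4 terms shows the dominant one is 9 · n · (log n)^2. Hence f(n) ∈ Θ(n · (log n)^2).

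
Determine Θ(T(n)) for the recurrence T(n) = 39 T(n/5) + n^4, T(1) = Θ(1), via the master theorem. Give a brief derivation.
T(n) = Θ(n^4)

log_5 39 ≈ 2.276. f(n) = n^4 dominates n^(log_5 39) since 4 > 2.276, and the regularity condition a·f(n/b) = 39·(n/5)^4 = (39/625)·n^4 ≤ c·f(n) holds with c = 39/625 ≈ 0.0624 < 1. So this is Case 3: T(n) = Θ(f(n)) = Θ(n^4).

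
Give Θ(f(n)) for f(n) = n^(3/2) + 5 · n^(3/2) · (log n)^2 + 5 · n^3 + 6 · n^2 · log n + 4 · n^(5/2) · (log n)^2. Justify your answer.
f(n) ∈ Θ(n^3)

Compare the terms by growth order. For large n, n^a · (log n)^b dominates n^a' · (log n)^b' iff a > a', or (a = a' and b > b'). Ranking the 5 terms shows the dominant one is 5 · n^3. Hence f(n) ∈ Θ(n^3).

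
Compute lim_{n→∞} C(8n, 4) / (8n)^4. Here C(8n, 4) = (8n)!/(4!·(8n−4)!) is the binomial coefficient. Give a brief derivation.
lim = 1/4! = 1/24

With N = 8n → ∞: C(N, 4) / N^4 = [N(N−1)…(N−3)] / (4! · N^4) = (1/4!) · 1 · (1 − 1/(8n)) · (1 − 2/(8n)) · (1 − 3/(8n)). Each factor → 1 as N → ∞, so the limit is 1/4! = 1/24.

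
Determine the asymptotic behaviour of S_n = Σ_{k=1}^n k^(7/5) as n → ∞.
S_n ~ (5/12) · n^(12/5)

Integral comparison: Σ_{k=1}^n k^(7/5) = ∫_0^n x^(7/5) dx + O(n^(7/5)). The integral is n^(1 + 7/5) / (1 + 7/5) = n^((7+5)/5) / ((7+5)/5) = (5/12) · n^(12/5).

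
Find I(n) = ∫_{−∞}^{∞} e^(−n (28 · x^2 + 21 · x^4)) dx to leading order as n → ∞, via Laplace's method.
I(n) ~ sqrt(π/(28n))

φ(x) = 28 · x^2 + 21 · x^4 has its unique global minimum at x* = 0 (since φ'(x) = 56x + 84x^3 = 0 only at x = 0 for real x with both coefficients positive, and φ → ∞ as |x| → ∞). At x* = 0, φ(0) = 0 and φ''(0) = 56. Laplace's method then gives
  I(n) ~ sqrt(2π / (n · φ''(0))) · e^(−n φ(0)) = sqrt(2π / (56n)) = sqrt(π/(28n)).
The 21 · x^4 term contributes only at subleading order (an O(1/n) relative correction).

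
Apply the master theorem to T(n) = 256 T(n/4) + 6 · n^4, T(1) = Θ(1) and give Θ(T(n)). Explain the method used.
T(n) = Θ(n^4 log n)

log_4 256 = 4, and f(n) = 6 · n^4 = Θ(n^(log_4 256)). This is Case 2 of the master theorem: T(n) = Θ(f(n) · log n) = Θ(n^4 log n).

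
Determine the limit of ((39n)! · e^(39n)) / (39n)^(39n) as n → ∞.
lim = ∞

Stirling: (39n)! ~ sqrt(2π·39n) · (39n/e)^(39n). Hence
  (39n)! · e^(39n) / (39n)^(39n) ~ sqrt(2π·39n) = sqrt(2π·39) · sqrt(n) → ∞.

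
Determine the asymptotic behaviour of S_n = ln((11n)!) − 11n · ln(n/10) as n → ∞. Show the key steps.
S_n ~ 11n · (ln 110 − 1) + O(ln n)

Stirling: ln((11n)!) = 11n ln(11n) − 11n + O(ln n).
  S_n = 11n ln(11n) − 11n − 11n ln(n/10) + O(ln n)
      = 11n ln(11n) − 11n ln n + 11n ln 10 − 11n + O(ln n)
      = 11n ln 11 + 11n ln 10 − 11n + O(ln n)
      = 11n (ln 110 − 1) + O(ln n).
Numerically ln(110) − 1 ≈ 3.7005.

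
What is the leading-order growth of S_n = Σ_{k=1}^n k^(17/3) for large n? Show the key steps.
S_n ~ (3/20) · n^(20/3)

Integral comparison: Σ_{k=1}^n k^(17/3) = ∫_0^n x^(17/3) dx + O(n^(17/3)). The integral is n^(1 + 17/3) / (1 + 17/3) = n^((17+3)/3) / ((17+3)/3) = (3/20) · n^(20/3).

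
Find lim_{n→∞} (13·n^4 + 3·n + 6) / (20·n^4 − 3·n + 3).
lim = 13/20

For large n the leading n^4 terms dominate both numerator and denominator. Dividing top and bottom by n^4, every other term tends to 0, leaving 13/20.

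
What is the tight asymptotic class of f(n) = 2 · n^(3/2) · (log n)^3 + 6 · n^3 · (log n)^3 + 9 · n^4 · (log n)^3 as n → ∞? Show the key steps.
f(n) ∈ Θ(n^4 · (log n)^3)

Compare the terms by growth order. For large n, n^a · (log n)^b dominates n^a' · (log n)^b' iff a > a', or (a = a' and b > b'). Ranking the 3 terms shows the dominant one is 9 · n^4 · (log n)^3. Hence f(n) ∈ Θ(n^4 · (log n)^3).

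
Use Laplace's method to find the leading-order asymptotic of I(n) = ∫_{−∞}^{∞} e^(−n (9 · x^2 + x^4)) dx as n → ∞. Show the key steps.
I(n) ~ sqrt(π/(9n))

φ(x) = 9 · x^2 + x^4 has its unique global minimum at x* = 0 (since φ'(x) = 18x + 4x^3 = 0 only at x = 0 for real x with both coefficients positive, and φ → ∞ as |x| → ∞). At x* = 0, φ(0) = 0 and φ''(0) = 18. Laplace's method then gives
  I(n) ~ sqrt(2π / (n · φ''(0))) · e^(−n φ(0)) = sqrt(2π / (18n)) = sqrt(π/(9n)).
The x^4 term contributes only at subleading order (an O(1/n) relative correction).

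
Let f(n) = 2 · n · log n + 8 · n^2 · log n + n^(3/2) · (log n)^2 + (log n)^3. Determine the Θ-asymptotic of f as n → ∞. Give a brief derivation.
f(n) ∈ Θ(n^2 · log n)

Compare the terms by growth order. For large n, n^a · (log n)^b dominates n^a' · (log n)^b' iff a > a', or (a = a' and b > b'). Ranking the 4 terms shows the dominant one is 8 · n^2 · log n. Hence f(n) ∈ Θ(n^2 · log n).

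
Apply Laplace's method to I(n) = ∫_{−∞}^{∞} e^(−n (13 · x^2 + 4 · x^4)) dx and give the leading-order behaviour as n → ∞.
I(n) ~ sqrt(π/(13n))

φ(x) = 13 · x^2 + 4 · x^4 has its unique global minimum at x* = 0 (since φ'(x) = 26x + 16x^3 = 0 only at x = 0 for real x with both coefficients positive, and φ → ∞ as |x| → ∞). At x* = 0, φ(0) = 0 and φ''(0) = 26. Laplace's method then gives
  I(n) ~ sqrt(2π / (n · φ''(0))) · e^(−n φ(0)) = sqrt(2π / (26n)) = sqrt(π/(13n)).
The 4 · x^4 term contributes only at subleading order (an O(1/n) relative correction).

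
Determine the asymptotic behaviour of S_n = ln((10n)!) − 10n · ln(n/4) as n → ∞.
S_n ~ 10n · (ln 40 − 1) + O(ln n)

Stirling: ln((10n)!) = 10n ln(10n) − 10n + O(ln n).
  S_n = 10n ln(10n) − 10n − 10n ln(n/4) + O(ln n)
      = 10n ln(10n) − 10n ln n + 10n ln 4 − 10n + O(ln n)
      = 10n ln 10 + 10n ln 4 − 10n + O(ln n)
      = 10n (ln 40 − 1) + O(ln n).
Numerically ln(40) − 1 ≈ 2.6889.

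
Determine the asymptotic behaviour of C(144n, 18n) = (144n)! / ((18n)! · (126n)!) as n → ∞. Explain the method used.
C(144n, 18n) ~ (16777216/823543)^(18n) · sqrt(4/(7π·18n))

Write N = 18n. Apply Stirling to each factorial:
  (8N)! ~ sqrt(2π·8N) · (8N/e)^(8N),
  N! ~ sqrt(2π N) · (N/e)^N,
  (7N)! ~ sqrt(2π·7N) · (7N/e)^(7N).
The exponential factors combine to (8N)^(8N) / (N^N · (7N)^(7N)) = 8^(8N)/7^(7N) = (8^8/7^7)^N = (16777216/823543)^N.
The square-root prefactors combine to sqrt(2π·8N) / (sqrt(2π N)·sqrt(2π·7N)) = sqrt(8 / (2π·7·N)) = sqrt(4/(7π·18n)).
Substituting N = 18n: C(144n, 18n) ~ (16777216/823543)^(18n) · sqrt(4/(7π·18n)).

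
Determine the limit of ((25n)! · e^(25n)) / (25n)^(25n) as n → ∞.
lim = ∞

Stirling: (25n)! ~ sqrt(2π·25n) · (25n/e)^(25n). Hence
  (25n)! · e^(25n) / (25n)^(25n) ~ sqrt(2π·25n) = sqrt(2π·25) · sqrt(n) → ∞.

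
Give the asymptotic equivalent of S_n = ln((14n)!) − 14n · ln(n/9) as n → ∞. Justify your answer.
S_n ~ 14n · (ln 126 − 1) + O(ln n)

Stirling: ln((14n)!) = 14n ln(14n) − 14n + O(ln n).
  S_n = 14n ln(14n) − 14n − 14n ln(n/9) + O(ln n)
      = 14n ln(14n) − 14n ln n + 14n ln 9 − 14n + O(ln n)
      = 14n ln 14 + 14n ln 9 − 14n + O(ln n)
      = 14n (ln 126 − 1) + O(ln n).
Numerically ln(126) − 1 ≈ 3.8363.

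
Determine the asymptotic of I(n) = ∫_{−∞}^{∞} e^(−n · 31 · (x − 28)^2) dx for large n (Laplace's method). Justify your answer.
I(n) = sqrt(π/(31n))

Here φ(x) = 31 · (x − 28)^2 has its unique minimum at x* = 28 with φ(x*) = 0 and φ''(x*) = 62. Laplace's method gives
  I(n) ~ e^(−n φ(x*)) · sqrt(2π / (n · φ''(x*))) = sqrt(2π / (62n)) = sqrt(π/(31n)).
This is exact: substituting u = (x − 28)·sqrt(31n) gives I(n) = (1/sqrt(31n)) ∫_{−∞}^{∞} e^(−u^2) du = sqrt(π/(31n)).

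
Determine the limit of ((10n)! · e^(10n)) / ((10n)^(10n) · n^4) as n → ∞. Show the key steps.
lim = 0

Stirling: (10n)! ~ sqrt(2π·10n) · (10n/e)^(10n). Hence
  (10n)! · e^(10n) / (10n)^(10n) ~ sqrt(2π·10n).
Dividing by n^4: sqrt(2π·10n) / n^4 = sqrt(2π·10) · n^((1−8)/2), so the expression behaves like sqrt(2π·10) · n^((1−8)/2) → 0.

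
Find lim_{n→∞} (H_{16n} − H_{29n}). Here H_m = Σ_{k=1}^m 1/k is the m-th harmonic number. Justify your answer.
lim = ln(16/29)

Euler-Maclaurin gives H_m = ln m + γ + 1/(2m) + O(1/m^2). The γ and O(1/m) terms cancel in the difference:
  H_{16n} − H_{29n} = ln(16n) − ln(29n) + O(1/n) = ln(16/29) + O(1/n).
Hence the limit is ln(16/29).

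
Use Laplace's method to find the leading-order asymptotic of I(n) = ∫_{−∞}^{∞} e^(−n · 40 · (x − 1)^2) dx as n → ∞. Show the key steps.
I(n) = sqrt(π/(40n))

Here φ(x) = 40 · (x − 1)^2 has its unique minimum at x* = 1 with φ(x*) = 0 and φ''(x*) = 80. Laplace's method gives
  I(n) ~ e^(−n φ(x*)) · sqrt(2π / (n · φ''(x*))) = sqrt(2π / (80n)) = sqrt(π/(40n)).
This is exact: substituting u = (x − 1)·sqrt(40n) gives I(n) = (1/sqrt(40n)) ∫_{−∞}^{∞} e^(−u^2) du = sqrt(π/(40n)).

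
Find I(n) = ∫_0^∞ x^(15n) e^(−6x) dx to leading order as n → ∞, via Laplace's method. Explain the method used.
I(n) ~ (sqrt(2π·15n) / 6) · (15n/(6e))^(15n)

Write the integrand as exp(15n ln x − 6x) and set f(x) = 15n ln x − 6x. Then f'(x) = 15n/x − 6 = 0 at x* = 15n/6, and f''(x*) = −15n/x*^2 = −6^2/(15n). Laplace's method (interior maximum) gives
  I(n) ~ e^(f(x*)) · sqrt(2π / |f''(x*)|)
        = exp(15n ln(15n/6) − 15n) · sqrt(2π · 15n / 6^2)
        = (15n/6)^(15n) e^(−15n) · sqrt(2π·15n) / 6
        = (sqrt(2π·15n) / 6) · (15n/(6e))^(15n).
This matches Γ(15n+1)/6^(15n+1) with Stirling applied to Γ.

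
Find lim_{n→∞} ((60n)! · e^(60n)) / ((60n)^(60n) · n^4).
lim = 0

Stirling: (60n)! ~ sqrt(2π·60n) · (60n/e)^(60n). Hence
  (60n)! · e^(60n) / (60n)^(60n) ~ sqrt(2π·60n).
Dividing by n^4: sqrt(2π·60n) / n^4 = sqrt(2π·60) · n^((1−8)/2), so the expression behaves like sqrt(2π·60) · n^((1−8)/2) → 0.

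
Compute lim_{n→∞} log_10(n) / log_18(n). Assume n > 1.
lim = ln(18) / ln(10) = log_10(18)

Change of base: log_10(n) = ln n / ln 10 and log_18(n) = ln n / ln 18. The ratio is (ln n / ln 10) · (ln 18 / ln n) = ln 18 / ln 10, a constant independent of n. So the limit is ln 18 / ln 10 = log_10(18).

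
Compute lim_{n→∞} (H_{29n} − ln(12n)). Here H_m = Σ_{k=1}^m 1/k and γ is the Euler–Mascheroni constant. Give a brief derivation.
lim = ln(29/12) + γ

By Euler-Maclaurin, H_m = ln m + γ + O(1/m). So
  H_{29n} − ln(12n) = ln(29n) + γ − ln(12n) + O(1/n)
                       = ln(29/12) + γ + O(1/n).
Hence the limit is ln(29/12) + γ.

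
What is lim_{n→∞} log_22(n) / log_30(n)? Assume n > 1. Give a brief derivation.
lim = ln(30) / ln(22) = log_22(30)

Change of base: log_22(n) = ln n / ln 22 and log_30(n) = ln n / ln 30. The ratio is (ln n / ln 22) · (ln 30 / ln n) = ln 30 / ln 22, a constant independent of n. So the limit is ln 30 / ln 22 = log_22(30).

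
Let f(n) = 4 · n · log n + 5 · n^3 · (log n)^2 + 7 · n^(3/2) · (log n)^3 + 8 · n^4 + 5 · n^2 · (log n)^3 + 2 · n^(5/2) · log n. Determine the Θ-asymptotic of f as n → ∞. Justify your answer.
f(n) ∈ Θ(n^4)

Compare the terms by growth order. For large n, n^a · (log n)^b dominates n^a' · (log n)^b' iff a > a', or (a = a' and b > b'). Ranking the 6 terms shows the dominant one is 8 · n^4. Hence f(n) ∈ Θ(n^4).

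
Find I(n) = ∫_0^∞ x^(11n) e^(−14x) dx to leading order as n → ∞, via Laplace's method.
I(n) ~ (sqrt(2π·11n) / 14) · (11n/(14e))^(11n)

Write the integrand as exp(11n ln x − 14x) and set f(x) = 11n ln x − 14x. Then f'(x) = 11n/x − 14 = 0 at x* = 11n/14, and f''(x*) = −11n/x*^2 = −14^2/(11n). Laplace's method (interior maximum) gives
  I(n) ~ e^(f(x*)) · sqrt(2π / |f''(x*)|)
        = exp(11n ln(11n/14) − 11n) · sqrt(2π · 11n / 14^2)
        = (11n/14)^(11n) e^(−11n) · sqrt(2π·11n) / 14
        = (sqrt(2π·11n) / 14) · (11n/(14e))^(11n).
This matches Γ(11n+1)/14^(11n+1) with Stirling applied to Γ.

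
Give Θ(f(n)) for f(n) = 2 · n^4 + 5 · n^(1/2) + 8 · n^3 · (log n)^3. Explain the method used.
f(n) ∈ Θ(n^4)

Compare the terms by growth order. For large n, n^a · (log n)^b dominates n^a' · (log n)^b' iff a > a', or (a = a' and b > b'). Ranking the 3 terms shows the dominant one is 2 · n^4. Hence f(n) ∈ Θ(n^4).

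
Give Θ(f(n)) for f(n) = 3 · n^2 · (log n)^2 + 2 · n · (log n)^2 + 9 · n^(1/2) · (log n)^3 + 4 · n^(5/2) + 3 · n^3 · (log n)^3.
f(n) ∈ Θ(n^3 · (log n)^3)

Compare the terms by growth order. For large n, n^a · (log n)^b dominates n^a' · (log n)^b' iff a > a', or (a = a' and b > b'). Ranking the 5 terms shows the dominant one is 3 · n^3 · (log n)^3. Hence f(n) ∈ Θ(n^3 · (log n)^3).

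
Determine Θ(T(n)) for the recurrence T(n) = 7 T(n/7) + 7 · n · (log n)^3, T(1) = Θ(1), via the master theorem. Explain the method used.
T(n) = Θ(n · (log n)^4)

Here log_7 7 = 1 and f(n) = 7 · n · (log n)^3 = Θ(n^(log_7 7) · (log n)^3). This is the extended Case 2 of the master theorem (f matches the critical exponent up to log factors), giving T(n) = Θ(n^(log_7 7) · (log n)^(3+1)) = Θ(n · (log n)^4).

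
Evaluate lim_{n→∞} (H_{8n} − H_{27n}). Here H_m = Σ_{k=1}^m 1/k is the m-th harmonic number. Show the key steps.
lim = ln(8/27)

Euler-Maclaurin gives H_m = ln m + γ + 1/(2m) + O(1/m^2). The γ and O(1/m) terms cancel in the difference:
  H_{8n} − H_{27n} = ln(8n) − ln(27n) + O(1/n) = ln(8/27) + O(1/n).
Hence the limit is ln(8/27).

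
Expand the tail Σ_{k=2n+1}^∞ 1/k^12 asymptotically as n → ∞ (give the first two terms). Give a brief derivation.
Σ_{k>2n} 1/k^12 = 1/(11 · (2n)^11) − 1/(2 · (2n)^12) + O(1/(2n)^13)

Compare to the integral: ∫_{2n}^∞ x^(−12) dx = [−x^(−11)/11]_{2n}^∞ = 1/((12−1)·(2n)^11). The Euler-Maclaurin correction adds −f(2n)/2 = −1/(2·(2n)^12). Euler-Maclaurin then gives
  Σ_{k>2n} 1/k^12 = ∫_{2n}^∞ dx/x^12 − 1/(2·(2n)^12) + O(1/(2n)^13).
(Equivalently this is ζ(12) − Σ_{k≤2n} 1/k^12.)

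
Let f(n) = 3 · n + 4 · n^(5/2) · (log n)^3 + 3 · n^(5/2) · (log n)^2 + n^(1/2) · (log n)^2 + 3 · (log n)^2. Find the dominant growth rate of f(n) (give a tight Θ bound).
f(n) ∈ Θ(n^(5/2) · (log n)^3)

Compare the terms by growth order. For large n, n^a · (log n)^b dominates n^a' · (log n)^b' iff a > a', or (a = a' and b > b'). Ranking the 5 terms shows the dominant one is 4 · n^(5/2) · (log n)^3. Hence f(n) ∈ Θ(n^(5/2) · (log n)^3).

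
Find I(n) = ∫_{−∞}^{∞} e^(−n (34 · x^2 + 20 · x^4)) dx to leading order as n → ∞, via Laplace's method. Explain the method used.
I(n) ~ sqrt(π/(34n))

φ(x) = 34 · x^2 + 20 · x^4 has its unique global minimum at x* = 0 (since φ'(x) = 68x + 80x^3 = 0 only at x = 0 for real x with both coefficients positive, and φ → ∞ as |x| → ∞). At x* = 0, φ(0) = 0 and φ''(0) = 68. Laplace's method then gives
  I(n) ~ sqrt(2π / (n · φ''(0))) · e^(−n φ(0)) = sqrt(2π / (68n)) = sqrt(π/(34n)).
The 20 · x^4 term contributes only at subleading order (an O(1/n) relative correction).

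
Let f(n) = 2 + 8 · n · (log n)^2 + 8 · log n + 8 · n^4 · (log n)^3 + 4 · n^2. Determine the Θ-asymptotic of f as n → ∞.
f(n) ∈ Θ(n^4 · (log n)^3)

Compare the terms by growth order. For large n, n^a · (log n)^b dominates n^a' · (log n)^b' iff a > a', or (a = a' and b > b'). Ranking the 5 terms shows the dominant one is 8 · n^4 · (log n)^3. Hence f(n) ∈ Θ(n^4 · (log n)^3).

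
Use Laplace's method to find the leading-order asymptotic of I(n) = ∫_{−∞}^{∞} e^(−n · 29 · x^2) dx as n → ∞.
I(n) = sqrt(π/(29n))

Here φ(x) = 29 · x^2 has its unique minimum at x* = 0 with φ(x*) = 0 and φ''(x*) = 58. Laplace's method gives
  I(n) ~ e^(−n φ(x*)) · sqrt(2π / (n · φ''(x*))) = sqrt(2π / (58n)) = sqrt(π/(29n)).
This is exact: substituting u = (x − 0)·sqrt(29n) gives I(n) = (1/sqrt(29n)) ∫_{−∞}^{∞} e^(−u^2) du = sqrt(π/(29n)).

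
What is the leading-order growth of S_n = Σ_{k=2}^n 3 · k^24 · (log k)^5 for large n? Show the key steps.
S_n ~ 3 · n^25 · (log n)^5 / 25

By integral comparison, S_n = ∫_1^n 3 · x^24 · (log x)^5 dx + O(n^24 · (log n)^5). For the integral, the leading term of ∫_1^n x^24 (log x)^5 dx is n^25/25 · (log n)^5 (by repeated integration by parts; each step lowers the log-exponent and produces a relatively O(1/log n) correction). Hence S_n ~ 3 · n^25 · (log n)^5 / 25.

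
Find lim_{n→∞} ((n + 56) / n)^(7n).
lim = e^392

Rewrite as (1 + 56/n)^(7n). By the standard limit (1 + x/n)^n → e^x, we have (1 + 56/n)^n → e^56, and raising to the 7th power gives e^392.
More precisely, ln[(1 + 56/n)^(7n)] = 7n · ln(1 + 56/n) = 7n · (56/n + O(1/n^2)) = 392 + O(1/n) → 392.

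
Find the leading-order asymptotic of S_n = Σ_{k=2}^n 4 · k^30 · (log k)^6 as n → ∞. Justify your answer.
S_n ~ 4 · n^31 · (log n)^6 / 31

By integral comparison, S_n = ∫_1^n 4 · x^30 · (log x)^6 dx + O(n^30 · (log n)^6). For the integral, the leading term of ∫_1^n x^30 (log x)^6 dx is n^31/31 · (log n)^6 (by repeated integration by parts; each step lowers the log-exponent and produces a relatively O(1/log n) correction). Hence S_n ~ 4 · n^31 · (log n)^6 / 31.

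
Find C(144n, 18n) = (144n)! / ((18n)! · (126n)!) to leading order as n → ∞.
C(144n, 18n) ~ (16777216/823543)^(18n) · sqrt(4/(7π·18n))

Write N = 18n. Apply Stirling to each factorial:
  (8N)! ~ sqrt(2π·8N) · (8N/e)^(8N),
  N! ~ sqrt(2π N) · (N/e)^N,
  (7N)! ~ sqrt(2π·7N) · (7N/e)^(7N).
The exponential factors combine to (8N)^(8N) / (N^N · (7N)^(7N)) = 8^(8N)/7^(7N) = (8^8/7^7)^N = (16777216/823543)^N.
The square-root prefactors combine to sqrt(2π·8N) / (sqrt(2π N)·sqrt(2π·7N)) = sqrt(8 / (2π·7·N)) = sqrt(4/(7π·18n)).
Substituting N = 18n: C(144n, 18n) ~ (16777216/823543)^(18n) · sqrt(4/(7π·18n)).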